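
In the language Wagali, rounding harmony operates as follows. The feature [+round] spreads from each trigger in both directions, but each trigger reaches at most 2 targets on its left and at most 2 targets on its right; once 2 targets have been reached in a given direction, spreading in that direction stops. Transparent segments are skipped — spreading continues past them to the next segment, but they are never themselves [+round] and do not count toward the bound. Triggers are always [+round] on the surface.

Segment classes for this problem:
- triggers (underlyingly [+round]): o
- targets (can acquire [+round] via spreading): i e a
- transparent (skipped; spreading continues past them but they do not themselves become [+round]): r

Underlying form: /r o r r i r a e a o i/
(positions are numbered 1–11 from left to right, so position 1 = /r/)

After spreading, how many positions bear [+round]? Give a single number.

From /o/ at 2 rightward: 3 /r/ transparent; 4 /r/ transparent; 5 /i/ → [+round]; 6 /r/ transparent; 7 /a/ → [+round]; bound reached.
From /o/ at 2 leftward: 1 /r/ transparent; word edge.
From /o/ at 10 rightward: 11 /i/ → [+round]; word edge.
From /o/ at 10 leftward: 9 /a/ → [+round]; 8 /e/ → [+round]; bound reached.
[+round] positions on the surface: 2 5 7 8 9 10 11.

7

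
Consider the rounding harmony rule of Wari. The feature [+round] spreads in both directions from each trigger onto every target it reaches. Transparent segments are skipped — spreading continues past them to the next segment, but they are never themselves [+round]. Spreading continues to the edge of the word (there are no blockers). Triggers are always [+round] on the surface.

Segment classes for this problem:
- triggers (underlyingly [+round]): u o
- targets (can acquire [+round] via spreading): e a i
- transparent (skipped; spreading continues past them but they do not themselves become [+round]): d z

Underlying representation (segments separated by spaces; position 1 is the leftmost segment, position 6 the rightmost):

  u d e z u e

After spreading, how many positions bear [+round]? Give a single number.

4

From /u/ at 1 rightward: 2 /d/ transparent; 3 /e/ → [+round]; 4 /z/ transparent; 5 /u/ is itself a trigger — this domain ends here.
From /u/ at 1 leftward: word edge.
From /u/ at 5 rightward: 6 /e/ → [+round]; word edge.
From /u/ at 5 leftward: 4 /z/ transparent; 3 /e/ → [+round]; 2 /d/ transparent; 1 /u/ is itself a trigger — this domain ends here.
[+round] positions on the surface: 1 3 5 6.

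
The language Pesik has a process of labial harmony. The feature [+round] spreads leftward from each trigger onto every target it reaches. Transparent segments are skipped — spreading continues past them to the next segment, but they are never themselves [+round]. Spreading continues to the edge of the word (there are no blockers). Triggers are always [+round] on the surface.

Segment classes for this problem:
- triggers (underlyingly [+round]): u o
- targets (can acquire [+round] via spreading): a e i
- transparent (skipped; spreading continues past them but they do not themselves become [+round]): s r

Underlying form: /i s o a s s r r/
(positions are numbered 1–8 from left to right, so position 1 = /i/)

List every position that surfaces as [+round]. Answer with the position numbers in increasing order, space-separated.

From /o/ at 3 leftward: 2 /s/ transparent; 1 /i/ → [+round]; word edge.
Target with no active source: position 4 stays [-round].

1 3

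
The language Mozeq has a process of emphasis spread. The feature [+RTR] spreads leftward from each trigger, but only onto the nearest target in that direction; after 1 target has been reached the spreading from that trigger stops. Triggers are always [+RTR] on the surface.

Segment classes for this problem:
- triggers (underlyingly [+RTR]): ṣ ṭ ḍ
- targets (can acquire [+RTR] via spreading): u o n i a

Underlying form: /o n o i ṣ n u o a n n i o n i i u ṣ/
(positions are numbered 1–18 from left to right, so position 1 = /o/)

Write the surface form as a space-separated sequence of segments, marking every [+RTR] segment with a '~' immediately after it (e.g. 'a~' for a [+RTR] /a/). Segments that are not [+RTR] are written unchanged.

From /ṣ/ at 5 leftward: 4 /i/ → [+RTR]; bound reached.
From /ṣ/ at 18 leftward: 17 /u/ → [+RTR]; bound reached.
Targets with no active source: positions 1 2 3 6 7 8 9 10 11 12 13 14 15 16 stay [-emphatic].
[+RTR] positions on the surface: 4 5 17 18.

o n o i~ ṣ~ n u o a n n i o n i i u~ ṣ~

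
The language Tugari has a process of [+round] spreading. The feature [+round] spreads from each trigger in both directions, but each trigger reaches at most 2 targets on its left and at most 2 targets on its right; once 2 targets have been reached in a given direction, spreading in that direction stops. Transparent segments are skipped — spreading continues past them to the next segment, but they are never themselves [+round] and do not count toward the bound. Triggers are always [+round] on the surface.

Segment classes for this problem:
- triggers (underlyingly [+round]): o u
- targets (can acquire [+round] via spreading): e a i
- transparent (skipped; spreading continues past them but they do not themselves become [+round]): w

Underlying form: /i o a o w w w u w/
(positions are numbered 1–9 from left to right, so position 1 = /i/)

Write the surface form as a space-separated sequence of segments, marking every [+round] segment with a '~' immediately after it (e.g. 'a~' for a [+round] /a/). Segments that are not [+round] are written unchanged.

i~ o~ a~ o~ w w w u~ w

From /o/ at 2 rightward: 3 /a/ → [+round]; 4 /o/ is itself a trigger — this domain ends here.
From /o/ at 2 leftward: 1 /i/ → [+round]; word edge.
From /o/ at 4 rightward: 5 /w/ transparent; 6 /w/ transparent; 7 /w/ transparent; 8 /u/ is itself a trigger — this domain ends here.
From /o/ at 4 leftward: 3 /a/ → [+round]; 2 /o/ is itself a trigger — this domain ends here.
From /u/ at 8 rightward: 9 /w/ transparent; word edge.
From /u/ at 8 leftward: 7 /w/ transparent; 6 /w/ transparent; 5 /w/ transparent; 4 /o/ is itself a trigger — this domain ends here.
[+round] positions on the surface: 1 2 3 4 8.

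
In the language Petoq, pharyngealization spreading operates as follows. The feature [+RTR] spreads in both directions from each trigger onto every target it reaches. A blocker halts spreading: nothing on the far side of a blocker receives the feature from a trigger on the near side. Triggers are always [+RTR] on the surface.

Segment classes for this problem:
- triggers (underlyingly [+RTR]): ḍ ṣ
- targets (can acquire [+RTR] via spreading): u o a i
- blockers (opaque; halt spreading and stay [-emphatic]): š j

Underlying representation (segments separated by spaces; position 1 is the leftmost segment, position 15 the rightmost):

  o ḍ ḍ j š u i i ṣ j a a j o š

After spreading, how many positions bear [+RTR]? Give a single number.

7

From /ḍ/ at 2 rightward: 3 /ḍ/ is itself a trigger — this domain ends here.
From /ḍ/ at 2 leftward: 1 /o/ → [+RTR]; word edge.
From /ḍ/ at 3 rightward: 4 /j/ blocks.
From /ḍ/ at 3 leftward: 2 /ḍ/ is itself a trigger — this domain ends here.
From /ṣ/ at 9 rightward: 10 /j/ blocks.
From /ṣ/ at 9 leftward: 8 /i/ → [+RTR]; 7 /i/ → [+RTR]; 6 /u/ → [+RTR]; 5 /š/ blocks.
Targets with no active source: positions 11 12 14 stay [-emphatic].
[+RTR] positions on the surface: 1 2 3 6 7 8 9.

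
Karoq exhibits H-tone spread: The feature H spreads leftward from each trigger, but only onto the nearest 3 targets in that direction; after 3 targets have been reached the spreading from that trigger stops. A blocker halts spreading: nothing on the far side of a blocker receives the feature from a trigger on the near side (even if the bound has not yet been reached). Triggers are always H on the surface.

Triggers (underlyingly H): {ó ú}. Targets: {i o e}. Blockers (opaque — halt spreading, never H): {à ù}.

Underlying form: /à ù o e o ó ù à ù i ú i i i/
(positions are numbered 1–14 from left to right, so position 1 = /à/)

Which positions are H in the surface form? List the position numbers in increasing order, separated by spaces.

From /ó/ at 6 leftward: 5 /o/ → H; 4 /e/ → H; 3 /o/ → H; bound reached.
From /ú/ at 11 leftward: 10 /i/ → H; 9 /ù/ blocks.
Targets with no active source: positions 12 13 14 stay [-high tone].

3 4 5 6 10 11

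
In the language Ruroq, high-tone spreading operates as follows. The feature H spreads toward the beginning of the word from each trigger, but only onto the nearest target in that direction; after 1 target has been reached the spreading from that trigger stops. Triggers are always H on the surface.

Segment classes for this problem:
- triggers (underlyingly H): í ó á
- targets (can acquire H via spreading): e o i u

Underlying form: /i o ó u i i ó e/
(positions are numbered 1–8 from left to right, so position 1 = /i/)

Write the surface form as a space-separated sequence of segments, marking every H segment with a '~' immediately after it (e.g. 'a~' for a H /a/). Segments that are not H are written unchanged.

From /ó/ at 3 leftward: 2 /o/ → H; bound reached.
From /ó/ at 7 leftward: 6 /i/ → H; bound reached.
Targets with no active source: positions 1 4 5 8 stay [-high tone].
H positions on the surface: 2 3 6 7.

i o~ ó~ u i i~ ó~ e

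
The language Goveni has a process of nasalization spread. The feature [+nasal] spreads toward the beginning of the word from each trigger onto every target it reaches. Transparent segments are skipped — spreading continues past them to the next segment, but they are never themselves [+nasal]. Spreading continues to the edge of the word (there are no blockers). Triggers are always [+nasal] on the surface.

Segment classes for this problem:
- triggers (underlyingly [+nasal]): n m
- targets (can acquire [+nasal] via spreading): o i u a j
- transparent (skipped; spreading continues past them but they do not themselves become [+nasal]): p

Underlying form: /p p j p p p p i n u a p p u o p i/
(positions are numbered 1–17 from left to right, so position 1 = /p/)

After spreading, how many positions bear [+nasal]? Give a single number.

From /n/ at 9 leftward: 8 /i/ → [+nasal]; 7 /p/ transparent; 6 /p/ transparent; 5 /p/ transparent; 4 /p/ transparent; 3 /j/ → [+nasal]; 2 /p/ transparent; 1 /p/ transparent; word edge.
Targets with no active source: positions 10 11 14 15 17 stay [-nasal].
[+nasal] positions on the surface: 3 8 9.

3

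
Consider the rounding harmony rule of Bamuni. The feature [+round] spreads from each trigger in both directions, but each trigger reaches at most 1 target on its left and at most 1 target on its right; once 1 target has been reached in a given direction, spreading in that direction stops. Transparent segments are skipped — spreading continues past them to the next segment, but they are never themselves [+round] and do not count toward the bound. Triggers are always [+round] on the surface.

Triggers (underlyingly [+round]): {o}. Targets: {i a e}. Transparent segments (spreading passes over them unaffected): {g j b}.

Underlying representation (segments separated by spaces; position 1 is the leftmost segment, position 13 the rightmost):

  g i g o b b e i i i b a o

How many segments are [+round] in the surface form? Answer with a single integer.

From /o/ at 4 rightward: 5 /b/ transparent; 6 /b/ transparent; 7 /e/ → [+round]; bound reached.
From /o/ at 4 leftward: 3 /g/ transparent; 2 /i/ → [+round]; bound reached.
From /o/ at 13 rightward: word edge.
From /o/ at 13 leftward: 12 /a/ → [+round]; bound reached.
Targets with no active source: positions 8 9 10 stay [-round].
[+round] positions on the surface: 2 4 7 12 13.

5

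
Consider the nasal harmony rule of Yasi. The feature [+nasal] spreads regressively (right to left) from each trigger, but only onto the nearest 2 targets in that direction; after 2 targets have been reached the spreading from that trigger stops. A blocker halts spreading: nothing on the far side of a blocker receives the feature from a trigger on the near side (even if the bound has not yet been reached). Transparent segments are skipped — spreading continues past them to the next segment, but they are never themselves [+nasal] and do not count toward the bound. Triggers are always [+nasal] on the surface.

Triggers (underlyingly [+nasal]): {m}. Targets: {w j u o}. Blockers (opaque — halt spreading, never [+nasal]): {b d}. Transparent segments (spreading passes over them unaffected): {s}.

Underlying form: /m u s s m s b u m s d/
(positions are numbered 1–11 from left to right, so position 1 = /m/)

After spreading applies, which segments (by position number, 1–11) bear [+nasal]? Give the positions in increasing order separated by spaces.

1 2 5 8 9

From /m/ at 1 leftward: word edge.
From /m/ at 5 leftward: 4 /s/ transparent; 3 /s/ transparent; 2 /u/ → [+nasal]; 1 /m/ is itself a trigger — this domain ends here.
From /m/ at 9 leftward: 8 /u/ → [+nasal]; 7 /b/ blocks.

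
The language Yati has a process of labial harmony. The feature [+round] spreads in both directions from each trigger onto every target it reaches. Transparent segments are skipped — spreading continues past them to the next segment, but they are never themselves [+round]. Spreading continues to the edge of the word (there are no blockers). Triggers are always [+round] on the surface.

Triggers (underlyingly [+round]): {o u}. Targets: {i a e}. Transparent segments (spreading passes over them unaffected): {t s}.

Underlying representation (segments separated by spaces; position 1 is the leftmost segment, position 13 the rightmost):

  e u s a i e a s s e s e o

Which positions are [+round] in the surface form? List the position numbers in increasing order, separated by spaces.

From /u/ at 2 rightward: 3 /s/ transparent; 4 /a/ → [+round]; 5 /i/ → [+round]; 6 /e/ → [+round]; 7 /a/ → [+round]; 8 /s/ transparent; 9 /s/ transparent; 10 /e/ → [+round]; 11 /s/ transparent; 12 /e/ → [+round]; 13 /o/ is itself a trigger — this domain ends here.
From /u/ at 2 leftward: 1 /e/ → [+round]; word edge.
From /o/ at 13 rightward: word edge.
From /o/ at 13 leftward: 12 /e/ → [+round]; 11 /s/ transparent; 10 /e/ → [+round]; 9 /s/ transparent; 8 /s/ transparent; 7 /a/ → [+round]; 6 /e/ → [+round]; 5 /i/ → [+round]; 4 /a/ → [+round]; 3 /s/ transparent; 2 /u/ is itself a trigger — this domain ends here.

1 2 4 5 6 7 10 12 13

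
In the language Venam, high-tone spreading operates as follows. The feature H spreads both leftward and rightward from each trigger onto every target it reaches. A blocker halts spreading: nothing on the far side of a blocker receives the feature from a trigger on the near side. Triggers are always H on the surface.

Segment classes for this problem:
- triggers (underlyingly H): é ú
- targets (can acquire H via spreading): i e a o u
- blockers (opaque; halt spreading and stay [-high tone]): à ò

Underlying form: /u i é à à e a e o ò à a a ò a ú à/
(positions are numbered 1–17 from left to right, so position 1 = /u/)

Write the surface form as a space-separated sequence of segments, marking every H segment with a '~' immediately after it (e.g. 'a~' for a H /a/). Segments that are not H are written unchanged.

From /é/ at 3 rightward: 4 /à/ blocks.
From /é/ at 3 leftward: 2 /i/ → H; 1 /u/ → H; word edge.
From /ú/ at 16 rightward: 17 /à/ blocks.
From /ú/ at 16 leftward: 15 /a/ → H; 14 /ò/ blocks.
Targets with no active source: positions 6 7 8 9 12 13 stay [-high tone].
H positions on the surface: 1 2 3 15 16.

u~ i~ é~ à à e a e o ò à a a ò a~ ú~ à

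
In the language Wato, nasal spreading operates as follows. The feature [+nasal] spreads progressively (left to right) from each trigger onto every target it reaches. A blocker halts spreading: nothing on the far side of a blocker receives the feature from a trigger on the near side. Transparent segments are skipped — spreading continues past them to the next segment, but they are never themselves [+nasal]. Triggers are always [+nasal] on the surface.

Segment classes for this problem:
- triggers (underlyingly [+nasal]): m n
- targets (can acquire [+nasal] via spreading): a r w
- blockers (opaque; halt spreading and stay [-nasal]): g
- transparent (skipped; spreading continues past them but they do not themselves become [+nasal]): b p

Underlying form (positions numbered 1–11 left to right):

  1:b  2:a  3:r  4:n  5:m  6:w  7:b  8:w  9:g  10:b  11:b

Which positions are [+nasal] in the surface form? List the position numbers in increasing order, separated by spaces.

4 5 6 8

From /n/ at 4 rightward: 5 /m/ is itself a trigger — this domain ends here.
From /m/ at 5 rightward: 6 /w/ → [+nasal]; 7 /b/ transparent; 8 /w/ → [+nasal]; 9 /g/ blocks.
Targets with no active source: positions 2 3 stay [-nasal].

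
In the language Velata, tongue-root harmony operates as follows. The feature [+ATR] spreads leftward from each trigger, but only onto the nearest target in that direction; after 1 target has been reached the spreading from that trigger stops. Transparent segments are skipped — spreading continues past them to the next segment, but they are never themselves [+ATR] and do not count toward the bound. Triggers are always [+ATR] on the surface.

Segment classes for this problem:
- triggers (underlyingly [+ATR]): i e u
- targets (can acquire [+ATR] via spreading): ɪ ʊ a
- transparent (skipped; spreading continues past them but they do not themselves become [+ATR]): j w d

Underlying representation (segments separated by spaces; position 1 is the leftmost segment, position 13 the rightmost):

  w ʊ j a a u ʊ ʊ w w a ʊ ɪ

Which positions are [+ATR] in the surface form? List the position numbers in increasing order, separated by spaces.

5 6

From /u/ at 6 leftward: 5 /a/ → [+ATR]; bound reached.
Targets with no active source: positions 2 4 7 8 11 12 13 stay [-ATR].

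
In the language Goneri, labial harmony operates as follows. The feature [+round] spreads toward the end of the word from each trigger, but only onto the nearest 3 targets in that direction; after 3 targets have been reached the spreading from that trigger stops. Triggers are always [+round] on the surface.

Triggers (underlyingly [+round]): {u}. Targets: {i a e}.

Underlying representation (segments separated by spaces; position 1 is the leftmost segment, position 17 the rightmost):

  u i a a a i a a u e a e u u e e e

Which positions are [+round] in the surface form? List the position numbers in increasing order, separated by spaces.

1 2 3 4 9 10 11 12 13 14 15 16 17

From /u/ at 1 rightward: 2 /i/ → [+round]; 3 /a/ → [+round]; 4 /a/ → [+round]; bound reached.
From /u/ at 9 rightward: 10 /e/ → [+round]; 11 /a/ → [+round]; 12 /e/ → [+round]; bound reached.
From /u/ at 13 rightward: 14 /u/ is itself a trigger — this domain ends here.
From /u/ at 14 rightward: 15 /e/ → [+round]; 16 /e/ → [+round]; 17 /e/ → [+round]; bound reached.
Targets with no active source: positions 5 6 7 8 stay [-round].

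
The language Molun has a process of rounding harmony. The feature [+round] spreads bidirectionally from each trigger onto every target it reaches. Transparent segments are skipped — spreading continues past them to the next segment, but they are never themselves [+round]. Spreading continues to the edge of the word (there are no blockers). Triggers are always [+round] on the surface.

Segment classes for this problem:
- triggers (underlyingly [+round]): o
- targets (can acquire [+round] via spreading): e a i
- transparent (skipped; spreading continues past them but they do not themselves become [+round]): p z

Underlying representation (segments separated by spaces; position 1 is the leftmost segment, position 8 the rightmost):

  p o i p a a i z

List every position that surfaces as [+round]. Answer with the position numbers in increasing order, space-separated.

2 3 5 6 7

From /o/ at 2 rightward: 3 /i/ → [+round]; 4 /p/ transparent; 5 /a/ → [+round]; 6 /a/ → [+round]; 7 /i/ → [+round]; 8 /z/ transparent; word edge.
From /o/ at 2 leftward: 1 /p/ transparent; word edge.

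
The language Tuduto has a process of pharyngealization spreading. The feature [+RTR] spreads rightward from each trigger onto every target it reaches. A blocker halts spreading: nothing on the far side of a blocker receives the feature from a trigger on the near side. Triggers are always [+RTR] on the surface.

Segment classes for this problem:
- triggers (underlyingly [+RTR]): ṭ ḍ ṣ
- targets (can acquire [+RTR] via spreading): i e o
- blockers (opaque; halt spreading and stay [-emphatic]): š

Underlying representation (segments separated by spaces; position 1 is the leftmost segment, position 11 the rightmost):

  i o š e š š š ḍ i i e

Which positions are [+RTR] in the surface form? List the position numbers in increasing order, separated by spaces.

From /ḍ/ at 8 rightward: 9 /i/ → [+RTR]; 10 /i/ → [+RTR]; 11 /e/ → [+RTR]; word edge.
Targets with no active source: positions 1 2 4 stay [-emphatic].

8 9 10 11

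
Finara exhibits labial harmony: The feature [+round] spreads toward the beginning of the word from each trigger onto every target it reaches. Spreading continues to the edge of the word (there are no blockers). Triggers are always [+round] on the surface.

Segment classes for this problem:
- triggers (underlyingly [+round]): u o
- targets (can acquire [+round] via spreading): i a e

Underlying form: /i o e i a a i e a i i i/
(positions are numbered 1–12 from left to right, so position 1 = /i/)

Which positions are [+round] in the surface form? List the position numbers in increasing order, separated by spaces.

1 2

From /o/ at 2 leftward: 1 /i/ → [+round]; word edge.
Targets with no active source: positions 3 4 5 6 7 8 9 10 11 12 stay [-round].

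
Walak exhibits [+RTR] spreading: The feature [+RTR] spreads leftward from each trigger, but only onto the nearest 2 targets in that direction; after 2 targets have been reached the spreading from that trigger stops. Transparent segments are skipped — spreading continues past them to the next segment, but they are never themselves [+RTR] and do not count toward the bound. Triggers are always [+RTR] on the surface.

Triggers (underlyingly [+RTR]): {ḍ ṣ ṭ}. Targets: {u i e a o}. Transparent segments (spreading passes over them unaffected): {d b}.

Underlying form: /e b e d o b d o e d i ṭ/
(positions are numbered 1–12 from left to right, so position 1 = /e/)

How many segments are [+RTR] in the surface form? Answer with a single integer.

3

From /ṭ/ at 12 leftward: 11 /i/ → [+RTR]; 10 /d/ transparent; 9 /e/ → [+RTR]; bound reached.
Targets with no active source: positions 1 3 5 8 stay [-emphatic].
[+RTR] positions on the surface: 9 11 12.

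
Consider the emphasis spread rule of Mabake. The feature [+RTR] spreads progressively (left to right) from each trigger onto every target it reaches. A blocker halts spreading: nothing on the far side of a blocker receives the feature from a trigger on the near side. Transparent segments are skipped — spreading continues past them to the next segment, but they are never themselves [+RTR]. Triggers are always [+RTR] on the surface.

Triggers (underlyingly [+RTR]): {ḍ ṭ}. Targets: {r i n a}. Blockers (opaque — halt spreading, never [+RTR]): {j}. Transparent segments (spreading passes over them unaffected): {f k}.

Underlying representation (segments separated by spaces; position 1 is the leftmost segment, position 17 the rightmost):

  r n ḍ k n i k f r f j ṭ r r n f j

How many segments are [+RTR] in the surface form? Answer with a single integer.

8

From /ḍ/ at 3 rightward: 4 /k/ transparent; 5 /n/ → [+RTR]; 6 /i/ → [+RTR]; 7 /k/ transparent; 8 /f/ transparent; 9 /r/ → [+RTR]; 10 /f/ transparent; 11 /j/ blocks.
From /ṭ/ at 12 rightward: 13 /r/ → [+RTR]; 14 /r/ → [+RTR]; 15 /n/ → [+RTR]; 16 /f/ transparent; 17 /j/ blocks.
Targets with no active source: positions 1 2 stay [-emphatic].
[+RTR] positions on the surface: 3 5 6 9 12 13 14 15.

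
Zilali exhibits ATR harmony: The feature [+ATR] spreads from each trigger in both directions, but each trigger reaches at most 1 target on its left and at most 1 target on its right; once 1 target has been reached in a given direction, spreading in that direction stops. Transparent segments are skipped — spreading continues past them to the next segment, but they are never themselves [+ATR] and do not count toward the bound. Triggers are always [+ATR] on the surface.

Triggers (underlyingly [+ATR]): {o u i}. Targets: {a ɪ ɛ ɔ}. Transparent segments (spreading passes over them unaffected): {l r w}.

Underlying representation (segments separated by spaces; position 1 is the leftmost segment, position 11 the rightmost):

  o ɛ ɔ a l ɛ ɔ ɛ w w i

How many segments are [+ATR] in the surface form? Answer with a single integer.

From /o/ at 1 rightward: 2 /ɛ/ → [+ATR]; bound reached.
From /o/ at 1 leftward: word edge.
From /i/ at 11 rightward: word edge.
From /i/ at 11 leftward: 10 /w/ transparent; 9 /w/ transparent; 8 /ɛ/ → [+ATR]; bound reached.
Targets with no active source: positions 3 4 6 7 stay [-ATR].
[+ATR] positions on the surface: 1 2 8 11.

4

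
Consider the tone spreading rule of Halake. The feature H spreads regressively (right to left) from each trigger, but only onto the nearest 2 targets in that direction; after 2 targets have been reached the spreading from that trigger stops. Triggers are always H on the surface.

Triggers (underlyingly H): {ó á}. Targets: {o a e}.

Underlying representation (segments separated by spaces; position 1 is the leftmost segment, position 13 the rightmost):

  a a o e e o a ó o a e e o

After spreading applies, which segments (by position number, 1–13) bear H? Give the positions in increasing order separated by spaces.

6 7 8

From /ó/ at 8 leftward: 7 /a/ → H; 6 /o/ → H; bound reached.
Targets with no active source: positions 1 2 3 4 5 9 10 11 12 13 stay [-high tone].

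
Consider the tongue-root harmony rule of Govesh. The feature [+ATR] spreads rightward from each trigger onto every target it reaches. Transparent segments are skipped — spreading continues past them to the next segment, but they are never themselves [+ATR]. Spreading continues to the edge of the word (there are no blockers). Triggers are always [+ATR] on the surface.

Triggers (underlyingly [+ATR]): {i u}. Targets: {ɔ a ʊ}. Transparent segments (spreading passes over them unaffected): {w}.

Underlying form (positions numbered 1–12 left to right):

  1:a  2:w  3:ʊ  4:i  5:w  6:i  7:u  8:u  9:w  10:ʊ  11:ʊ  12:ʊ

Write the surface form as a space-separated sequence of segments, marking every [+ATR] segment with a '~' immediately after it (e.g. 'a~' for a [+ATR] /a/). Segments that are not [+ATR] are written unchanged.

From /i/ at 4 rightward: 5 /w/ transparent; 6 /i/ is itself a trigger — this domain ends here.
From /i/ at 6 rightward: 7 /u/ is itself a trigger — this domain ends here.
From /u/ at 7 rightward: 8 /u/ is itself a trigger — this domain ends here.
From /u/ at 8 rightward: 9 /w/ transparent; 10 /ʊ/ → [+ATR]; 11 /ʊ/ → [+ATR]; 12 /ʊ/ → [+ATR]; word edge.
Targets with no active source: positions 1 3 stay [-ATR].
[+ATR] positions on the surface: 4 6 7 8 10 11 12.

a w ʊ i~ w i~ u~ u~ w ʊ~ ʊ~ ʊ~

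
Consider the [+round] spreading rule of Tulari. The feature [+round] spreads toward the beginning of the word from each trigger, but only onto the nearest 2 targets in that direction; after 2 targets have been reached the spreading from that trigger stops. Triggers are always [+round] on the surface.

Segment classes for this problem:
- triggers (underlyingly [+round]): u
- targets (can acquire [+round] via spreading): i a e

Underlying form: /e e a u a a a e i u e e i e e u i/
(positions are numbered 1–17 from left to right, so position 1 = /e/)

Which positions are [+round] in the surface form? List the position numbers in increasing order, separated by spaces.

2 3 4 8 9 10 14 15 16

From /u/ at 4 leftward: 3 /a/ → [+round]; 2 /e/ → [+round]; bound reached.
From /u/ at 10 leftward: 9 /i/ → [+round]; 8 /e/ → [+round]; bound reached.
From /u/ at 16 leftward: 15 /e/ → [+round]; 14 /e/ → [+round]; bound reached.
Targets with no active source: positions 1 5 6 7 11 12 13 17 stay [-round].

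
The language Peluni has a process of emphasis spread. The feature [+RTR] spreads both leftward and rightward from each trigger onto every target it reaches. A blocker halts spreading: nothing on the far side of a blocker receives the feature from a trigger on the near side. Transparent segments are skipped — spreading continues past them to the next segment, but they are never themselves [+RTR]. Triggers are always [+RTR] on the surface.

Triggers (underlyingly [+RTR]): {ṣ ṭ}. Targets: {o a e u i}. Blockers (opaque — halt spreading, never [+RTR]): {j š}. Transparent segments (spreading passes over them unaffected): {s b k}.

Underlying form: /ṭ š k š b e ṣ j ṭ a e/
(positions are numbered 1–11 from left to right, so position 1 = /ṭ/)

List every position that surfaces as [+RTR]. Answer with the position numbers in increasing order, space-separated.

From /ṭ/ at 1 rightward: 2 /š/ blocks.
From /ṭ/ at 1 leftward: word edge.
From /ṣ/ at 7 rightward: 8 /j/ blocks.
From /ṣ/ at 7 leftward: 6 /e/ → [+RTR]; 5 /b/ transparent; 4 /š/ blocks.
From /ṭ/ at 9 rightward: 10 /a/ → [+RTR]; 11 /e/ → [+RTR]; word edge.
From /ṭ/ at 9 leftward: 8 /j/ blocks.

1 6 7 9 10 11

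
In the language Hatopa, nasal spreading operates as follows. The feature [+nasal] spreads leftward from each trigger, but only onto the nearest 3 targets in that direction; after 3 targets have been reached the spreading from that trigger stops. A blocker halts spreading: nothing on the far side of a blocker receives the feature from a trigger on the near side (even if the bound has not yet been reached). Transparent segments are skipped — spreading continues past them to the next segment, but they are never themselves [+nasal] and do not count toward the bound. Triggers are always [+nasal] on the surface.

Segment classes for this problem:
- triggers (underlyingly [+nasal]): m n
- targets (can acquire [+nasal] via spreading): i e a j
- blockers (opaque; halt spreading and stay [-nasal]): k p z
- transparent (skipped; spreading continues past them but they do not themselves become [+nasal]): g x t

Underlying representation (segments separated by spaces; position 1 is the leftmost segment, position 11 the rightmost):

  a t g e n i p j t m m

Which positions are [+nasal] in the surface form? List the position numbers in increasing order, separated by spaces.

1 4 5 8 10 11

From /n/ at 5 leftward: 4 /e/ → [+nasal]; 3 /g/ transparent; 2 /t/ transparent; 1 /a/ → [+nasal]; word edge.
From /m/ at 10 leftward: 9 /t/ transparent; 8 /j/ → [+nasal]; 7 /p/ blocks.
From /m/ at 11 leftward: 10 /m/ is itself a trigger — this domain ends here.
Target with no active source: position 6 stays [-nasal].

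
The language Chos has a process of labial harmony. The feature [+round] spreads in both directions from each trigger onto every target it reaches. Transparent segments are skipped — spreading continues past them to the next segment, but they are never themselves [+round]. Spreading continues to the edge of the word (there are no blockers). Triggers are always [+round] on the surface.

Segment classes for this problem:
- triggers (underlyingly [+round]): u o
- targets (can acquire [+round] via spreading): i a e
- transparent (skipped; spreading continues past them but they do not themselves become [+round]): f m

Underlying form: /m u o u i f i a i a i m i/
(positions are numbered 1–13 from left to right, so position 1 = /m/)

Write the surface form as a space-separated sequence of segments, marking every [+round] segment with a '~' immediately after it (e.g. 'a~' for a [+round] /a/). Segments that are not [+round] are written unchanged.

From /u/ at 2 rightward: 3 /o/ is itself a trigger — this domain ends here.
From /u/ at 2 leftward: 1 /m/ transparent; word edge.
From /o/ at 3 rightward: 4 /u/ is itself a trigger — this domain ends here.
From /o/ at 3 leftward: 2 /u/ is itself a trigger — this domain ends here.
From /u/ at 4 rightward: 5 /i/ → [+round]; 6 /f/ transparent; 7 /i/ → [+round]; 8 /a/ → [+round]; 9 /i/ → [+round]; 10 /a/ → [+round]; 11 /i/ → [+round]; 12 /m/ transparent; 13 /i/ → [+round]; word edge.
From /u/ at 4 leftward: 3 /o/ is itself a trigger — this domain ends here.
[+round] positions on the surface: 2 3 4 5 7 8 9 10 11 13.

m u~ o~ u~ i~ f i~ a~ i~ a~ i~ m i~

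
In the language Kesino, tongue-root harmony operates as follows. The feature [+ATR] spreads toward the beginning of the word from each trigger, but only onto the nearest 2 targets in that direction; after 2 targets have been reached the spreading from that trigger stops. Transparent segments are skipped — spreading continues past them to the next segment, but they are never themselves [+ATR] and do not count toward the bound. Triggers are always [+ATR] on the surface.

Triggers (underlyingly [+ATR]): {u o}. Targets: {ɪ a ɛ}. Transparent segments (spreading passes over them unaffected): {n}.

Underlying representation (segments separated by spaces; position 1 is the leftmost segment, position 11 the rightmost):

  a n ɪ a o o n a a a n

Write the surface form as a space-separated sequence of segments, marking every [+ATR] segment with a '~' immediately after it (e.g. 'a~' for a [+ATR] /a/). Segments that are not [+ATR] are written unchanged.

a n ɪ~ a~ o~ o~ n a a a n

From /o/ at 5 leftward: 4 /a/ → [+ATR]; 3 /ɪ/ → [+ATR]; bound reached.
From /o/ at 6 leftward: 5 /o/ is itself a trigger — this domain ends here.
Targets with no active source: positions 1 8 9 10 stay [-ATR].
[+ATR] positions on the surface: 3 4 5 6.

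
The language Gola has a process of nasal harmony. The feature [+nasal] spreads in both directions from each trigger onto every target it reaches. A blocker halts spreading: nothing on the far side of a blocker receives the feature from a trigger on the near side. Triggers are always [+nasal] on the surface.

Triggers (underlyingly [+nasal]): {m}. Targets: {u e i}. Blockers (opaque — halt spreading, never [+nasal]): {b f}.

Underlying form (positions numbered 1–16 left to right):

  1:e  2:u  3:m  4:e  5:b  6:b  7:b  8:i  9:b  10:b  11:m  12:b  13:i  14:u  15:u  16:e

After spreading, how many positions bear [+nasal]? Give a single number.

From /m/ at 3 rightward: 4 /e/ → [+nasal]; 5 /b/ blocks.
From /m/ at 3 leftward: 2 /u/ → [+nasal]; 1 /e/ → [+nasal]; word edge.
From /m/ at 11 rightward: 12 /b/ blocks.
From /m/ at 11 leftward: 10 /b/ blocks.
Targets with no active source: positions 8 13 14 15 16 stay [-nasal].
[+nasal] positions on the surface: 1 2 3 4 11.

5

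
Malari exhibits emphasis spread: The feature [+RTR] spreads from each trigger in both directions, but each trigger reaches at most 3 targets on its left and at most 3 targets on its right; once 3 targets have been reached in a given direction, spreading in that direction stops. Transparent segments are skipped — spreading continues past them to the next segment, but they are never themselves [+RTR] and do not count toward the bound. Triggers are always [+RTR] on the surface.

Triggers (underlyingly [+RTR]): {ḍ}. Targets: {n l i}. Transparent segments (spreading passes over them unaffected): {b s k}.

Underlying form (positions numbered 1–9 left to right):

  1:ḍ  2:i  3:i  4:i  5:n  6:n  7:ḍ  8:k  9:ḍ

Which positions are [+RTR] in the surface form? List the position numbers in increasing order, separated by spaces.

From /ḍ/ at 1 rightward: 2 /i/ → [+RTR]; 3 /i/ → [+RTR]; 4 /i/ → [+RTR]; bound reached.
From /ḍ/ at 1 leftward: word edge.
From /ḍ/ at 7 rightward: 8 /k/ transparent; 9 /ḍ/ is itself a trigger — this domain ends here.
From /ḍ/ at 7 leftward: 6 /n/ → [+RTR]; 5 /n/ → [+RTR]; 4 /i/ → [+RTR]; bound reached.
From /ḍ/ at 9 rightward: word edge.
From /ḍ/ at 9 leftward: 8 /k/ transparent; 7 /ḍ/ is itself a trigger — this domain ends here.

1 2 3 4 5 6 7 9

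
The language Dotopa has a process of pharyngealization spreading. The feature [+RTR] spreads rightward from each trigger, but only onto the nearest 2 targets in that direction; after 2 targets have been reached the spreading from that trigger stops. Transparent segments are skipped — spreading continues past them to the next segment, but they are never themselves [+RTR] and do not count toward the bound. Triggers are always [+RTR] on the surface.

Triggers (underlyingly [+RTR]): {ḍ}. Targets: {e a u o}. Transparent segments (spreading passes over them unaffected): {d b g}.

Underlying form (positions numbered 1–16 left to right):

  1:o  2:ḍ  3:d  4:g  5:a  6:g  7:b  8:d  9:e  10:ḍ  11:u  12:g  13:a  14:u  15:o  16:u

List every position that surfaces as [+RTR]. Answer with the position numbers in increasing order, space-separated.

From /ḍ/ at 2 rightward: 3 /d/ transparent; 4 /g/ transparent; 5 /a/ → [+RTR]; 6 /g/ transparent; 7 /b/ transparent; 8 /d/ transparent; 9 /e/ → [+RTR]; bound reached.
From /ḍ/ at 10 rightward: 11 /u/ → [+RTR]; 12 /g/ transparent; 13 /a/ → [+RTR]; bound reached.
Targets with no active source: positions 1 14 15 16 stay [-emphatic].

2 5 9 10 11 13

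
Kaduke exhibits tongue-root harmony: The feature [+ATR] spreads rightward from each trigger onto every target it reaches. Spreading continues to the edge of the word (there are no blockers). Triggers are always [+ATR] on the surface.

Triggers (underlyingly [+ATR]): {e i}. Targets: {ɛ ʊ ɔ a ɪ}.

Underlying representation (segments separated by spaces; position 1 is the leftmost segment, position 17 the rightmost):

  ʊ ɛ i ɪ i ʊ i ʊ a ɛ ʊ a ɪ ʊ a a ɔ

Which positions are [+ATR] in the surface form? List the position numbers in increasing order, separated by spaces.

3 4 5 6 7 8 9 10 11 12 13 14 15 16 17

From /i/ at 3 rightward: 4 /ɪ/ → [+ATR]; 5 /i/ is itself a trigger — this domain ends here.
From /i/ at 5 rightward: 6 /ʊ/ → [+ATR]; 7 /i/ is itself a trigger — this domain ends here.
From /i/ at 7 rightward: 8 /ʊ/ → [+ATR]; 9 /a/ → [+ATR]; 10 /ɛ/ → [+ATR]; 11 /ʊ/ → [+ATR]; 12 /a/ → [+ATR]; 13 /ɪ/ → [+ATR]; 14 /ʊ/ → [+ATR]; 15 /a/ → [+ATR]; 16 /a/ → [+ATR]; 17 /ɔ/ → [+ATR]; word edge.
Targets with no active source: positions 1 2 stay [-ATR].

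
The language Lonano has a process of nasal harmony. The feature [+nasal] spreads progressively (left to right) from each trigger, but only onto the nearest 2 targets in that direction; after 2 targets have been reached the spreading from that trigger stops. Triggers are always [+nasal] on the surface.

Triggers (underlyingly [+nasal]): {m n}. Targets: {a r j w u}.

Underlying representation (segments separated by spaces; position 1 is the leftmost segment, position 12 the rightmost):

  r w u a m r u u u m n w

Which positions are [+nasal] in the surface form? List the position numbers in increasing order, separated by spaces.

From /m/ at 5 rightward: 6 /r/ → [+nasal]; 7 /u/ → [+nasal]; bound reached.
From /m/ at 10 rightward: 11 /n/ is itself a trigger — this domain ends here.
From /n/ at 11 rightward: 12 /w/ → [+nasal]; word edge.
Targets with no active source: positions 1 2 3 4 8 9 stay [-nasal].

5 6 7 10 11 12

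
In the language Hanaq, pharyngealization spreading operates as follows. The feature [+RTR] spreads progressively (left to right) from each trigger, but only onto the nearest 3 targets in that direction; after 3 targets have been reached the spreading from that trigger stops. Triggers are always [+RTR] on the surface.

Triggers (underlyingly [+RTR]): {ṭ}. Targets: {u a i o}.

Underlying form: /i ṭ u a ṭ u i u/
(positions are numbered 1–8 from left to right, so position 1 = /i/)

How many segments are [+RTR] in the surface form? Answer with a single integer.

From /ṭ/ at 2 rightward: 3 /u/ → [+RTR]; 4 /a/ → [+RTR]; 5 /ṭ/ is itself a trigger — this domain ends here.
From /ṭ/ at 5 rightward: 6 /u/ → [+RTR]; 7 /i/ → [+RTR]; 8 /u/ → [+RTR]; bound reached.
Target with no active source: position 1 stays [-emphatic].
[+RTR] positions on the surface: 2 3 4 5 6 7 8.

7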